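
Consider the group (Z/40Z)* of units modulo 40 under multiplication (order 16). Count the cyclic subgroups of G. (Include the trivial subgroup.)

12

A cyclic subgroup of order d is generated by each of its φ(d) elements of order d, so the cyclic subgroups of order d number (#elements of order d)/φ(d).
Cyclic subgroups by order — order 1: 1; order 2: 7; order 4: 4.
Total: 12.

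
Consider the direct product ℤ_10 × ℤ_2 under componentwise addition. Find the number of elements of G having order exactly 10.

An element (a,b) has order lcm(ord(a), ord(b)); count pairs with lcm equal to 10.
Enumerating gives 12 such elements.

12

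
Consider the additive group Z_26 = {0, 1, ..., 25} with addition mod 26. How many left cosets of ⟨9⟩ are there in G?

|⟨9⟩| = 26 and |G| = 26.
By Lagrange, [G : H] = |G|/|H| = 26/26 = 1.

1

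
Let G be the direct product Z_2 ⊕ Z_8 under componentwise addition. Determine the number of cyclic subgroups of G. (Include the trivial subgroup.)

8

Each element a generates a cyclic subgroup ⟨a⟩; distinct elements may generate the same one (a cyclic group of order d has φ(d) generators).
Cyclic subgroups by order — order 1: 1; order 2: 3; order 4: 2; order 8: 2.
Total: 8.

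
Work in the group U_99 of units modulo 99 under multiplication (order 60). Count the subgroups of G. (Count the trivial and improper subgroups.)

20

|G| = 60, so by Lagrange every subgroup order divides 60. Divisors: 1, 2, 3, 4, 5, 6, 10, 12, 15, 20, 30, 60.
Subgroups by order — order 1: 1; order 2: 3; order 3: 1; order 4: 1; order 5: 1; order 6: 3; order 10: 3; order 12: 1; order 15: 1; order 20: 1; order 30: 3; order 60: 1.
Total: 1 + 3 + 1 + 1 + 1 + 3 + 3 + 1 + 1 + 1 + 3 + 1 = 20.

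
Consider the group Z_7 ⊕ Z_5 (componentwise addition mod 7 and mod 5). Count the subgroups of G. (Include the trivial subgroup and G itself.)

4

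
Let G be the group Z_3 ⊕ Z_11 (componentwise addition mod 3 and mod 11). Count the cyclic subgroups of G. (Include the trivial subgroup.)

4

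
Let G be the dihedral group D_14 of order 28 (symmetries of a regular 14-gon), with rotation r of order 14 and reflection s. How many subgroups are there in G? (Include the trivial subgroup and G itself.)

28

|G| = 28, so by Lagrange every subgroup order divides 28. Divisors: 1, 2, 4, 7, 14, 28.
Subgroups by order — order 1: 1; order 2: 15; order 4: 7; order 7: 1; order 14: 3; order 28: 1.
Total: 1 + 15 + 7 + 1 + 3 + 1 = 28.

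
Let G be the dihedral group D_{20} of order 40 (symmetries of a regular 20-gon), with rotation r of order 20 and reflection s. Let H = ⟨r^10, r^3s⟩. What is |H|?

4

|⟨r^10⟩| = 2 and |⟨r^3s⟩| = 2, so |H| is a multiple of lcm(2, 2) = 2 and divides |G| = 40.
Closing under the operation: H = {e, r^10, r^3s, r^13s}, so |H| = 4.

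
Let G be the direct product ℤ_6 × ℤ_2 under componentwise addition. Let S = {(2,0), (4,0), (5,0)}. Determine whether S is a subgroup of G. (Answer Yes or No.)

No

The identity (0,0) ∉ S, so S is not a subgroup.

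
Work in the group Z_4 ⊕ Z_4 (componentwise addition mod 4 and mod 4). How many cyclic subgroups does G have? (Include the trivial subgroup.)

A cyclic subgroup of order d is generated by each of its φ(d) elements of order d, so the cyclic subgroups of order d number (#elements of order d)/φ(d).
Cyclic subgroups by order — order 1: 1; order 2: 3; order 4: 6.
Total: 10.

10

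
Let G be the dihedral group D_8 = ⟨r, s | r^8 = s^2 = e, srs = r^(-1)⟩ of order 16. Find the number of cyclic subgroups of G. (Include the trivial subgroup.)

12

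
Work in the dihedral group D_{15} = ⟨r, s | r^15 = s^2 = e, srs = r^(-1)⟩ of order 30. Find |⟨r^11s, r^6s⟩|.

|⟨r^11s⟩| = 2 and |⟨r^6s⟩| = 2, so |H| is a multiple of lcm(2, 2) = 2 and divides |G| = 30.
Closing under the operation: H = {e, r^5, r^10, rs, r^6s, r^11s}, so |H| = 6.

6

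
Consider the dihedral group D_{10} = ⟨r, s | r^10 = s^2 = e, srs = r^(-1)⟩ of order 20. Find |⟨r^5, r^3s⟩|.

|⟨r^5⟩| = 2 and |⟨r^3s⟩| = 2, so |H| is a multiple of lcm(2, 2) = 2 and divides |G| = 20.
Closing under the operation: H = {e, r^5, r^3s, r^8s}, so |H| = 4.

4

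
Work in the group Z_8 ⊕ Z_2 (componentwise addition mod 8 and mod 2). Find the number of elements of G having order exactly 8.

8

An element (a,b) has order lcm(ord(a), ord(b)); count pairs with lcm equal to 8.
Enumerating gives 8 such elements.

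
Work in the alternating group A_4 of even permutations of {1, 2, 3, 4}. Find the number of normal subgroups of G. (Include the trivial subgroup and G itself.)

3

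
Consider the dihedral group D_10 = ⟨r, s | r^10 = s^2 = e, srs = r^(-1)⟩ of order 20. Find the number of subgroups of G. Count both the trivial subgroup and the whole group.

|G| = 20, so by Lagrange every subgroup order divides 20. Divisors: 1, 2, 4, 5, 10, 20.
Subgroups by order — order 1: 1; order 2: 11; order 4: 5; order 5: 1; order 10: 3; order 20: 1.
Total: 1 + 11 + 5 + 1 + 3 + 1 = 22.

22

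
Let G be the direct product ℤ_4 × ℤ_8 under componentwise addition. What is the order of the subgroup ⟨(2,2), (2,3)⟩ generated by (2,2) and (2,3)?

|⟨(2,2)⟩| = 4 and |⟨(2,3)⟩| = 8, so |H| is a multiple of lcm(4, 8) = 8 and divides |G| = 32.
Closing under the operation: H = {(0,0), (0,1), (0,2), (0,3), (0,4), (0,5), (0,6), (0,7), (2,0), (2,1), (2,2), (2,3), (2,4), (2,5), (2,6), (2,7)}, so |H| = 16.

16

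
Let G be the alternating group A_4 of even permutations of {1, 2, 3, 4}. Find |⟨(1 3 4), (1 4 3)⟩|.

3

|⟨(1 3 4)⟩| = 3 and |⟨(1 4 3)⟩| = 3, so |H| is a multiple of lcm(3, 3) = 3 and divides |G| = 12.
Closing under the operation: H = {e, (1 3 4), (1 4 3)}, so |H| = 3.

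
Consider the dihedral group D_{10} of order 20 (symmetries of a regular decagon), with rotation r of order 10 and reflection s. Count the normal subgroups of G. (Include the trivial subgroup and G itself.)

7

G has 22 subgroups. Checking conjugation-invariance by order — order 1: 1/1 normal; order 2: 1/11 normal; order 4: 0/5 normal; order 5: 1/1 normal; order 10: 3/3 normal; order 20: 1/1 normal.
Total normal subgroups: 7.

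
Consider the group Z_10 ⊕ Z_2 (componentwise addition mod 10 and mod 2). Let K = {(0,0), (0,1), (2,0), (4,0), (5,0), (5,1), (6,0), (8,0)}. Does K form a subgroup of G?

No

|K| = 8 does not divide |G| = 20, so by Lagrange K is not a subgroup.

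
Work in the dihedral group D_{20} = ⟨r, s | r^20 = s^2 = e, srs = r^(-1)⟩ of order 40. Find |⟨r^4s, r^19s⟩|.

8

|⟨r^4s⟩| = 2 and |⟨r^19s⟩| = 2, so |H| is a multiple of lcm(2, 2) = 2 and divides |G| = 40.
Closing under the operation: H = {e, r^5, r^10, r^15, r^4s, r^9s, r^14s, r^19s}, so |H| = 8.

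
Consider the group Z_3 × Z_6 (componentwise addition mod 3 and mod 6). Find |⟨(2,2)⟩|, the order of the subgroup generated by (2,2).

3

The order of (2,2) in Z_3 × Z_6 is lcm(ord(2) in Z_3, ord(2) in Z_6).
ord(2) = 3 and ord(2) = 3, so |⟨(2,2)⟩| = lcm(3, 3) = 3.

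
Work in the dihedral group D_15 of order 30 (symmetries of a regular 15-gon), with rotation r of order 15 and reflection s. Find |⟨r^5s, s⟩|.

|⟨r^5s⟩| = 2 and |⟨s⟩| = 2, so |H| is a multiple of lcm(2, 2) = 2 and divides |G| = 30.
Closing under the operation: H = {e, r^5, r^10, s, r^5s, r^10s}, so |H| = 6.

6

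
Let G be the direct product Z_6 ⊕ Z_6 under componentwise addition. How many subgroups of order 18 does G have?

3

|G| = 36 and 18 | 36, so subgroups of order 18 are possible by Lagrange.
The subgroups of order 18 are: {(0,0), (0,1), (0,2), (0,3), (0,4), (0,5), (2,0), (2,1), (2,2), (2,3), (2,4), (2,5), (4,0), (4,1), (4,2), (4,3), (4,4), (4,5)}; {(0,0), (0,2), (0,4), (1,0), (1,2), (1,4), (2,0), (2,2), (2,4), (3,0), (3,2), (3,4), (4,0), (4,2), (4,4), (5,0), (5,2), (5,4)}; {(0,0), (0,2), (0,4), (1,1), (1,3), (1,5), (2,0), (2,2), (2,4), (3,1), (3,3), (3,5), (4,0), (4,2), (4,4), (5,1), (5,3), (5,5)}.
So G has 3 subgroups of order 18.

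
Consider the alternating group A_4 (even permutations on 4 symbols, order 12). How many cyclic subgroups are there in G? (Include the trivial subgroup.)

8

Group the elements of G by the cyclic subgroup they generate; each cyclic subgroup of order d accounts for φ(d) elements.
Cyclic subgroups by order — order 1: 1; order 2: 3; order 3: 4.
Total: 8.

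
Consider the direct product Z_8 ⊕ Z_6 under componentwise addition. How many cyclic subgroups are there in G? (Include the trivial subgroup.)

16

Each element a generates a cyclic subgroup ⟨a⟩; distinct elements may generate the same one (a cyclic group of order d has φ(d) generators).
Cyclic subgroups by order — order 1: 1; order 2: 3; order 3: 1; order 4: 2; order 6: 3; order 8: 2; order 12: 2; order 24: 2.
Total: 16.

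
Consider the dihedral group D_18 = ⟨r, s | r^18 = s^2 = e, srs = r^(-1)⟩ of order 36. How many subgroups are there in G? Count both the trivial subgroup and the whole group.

|G| = 36, so by Lagrange every subgroup order divides 36. Divisors: 1, 2, 3, 4, 6, 9, 12, 18, 36.
Subgroups by order — order 1: 1; order 2: 19; order 3: 1; order 4: 9; order 6: 7; order 9: 1; order 12: 3; order 18: 3; order 36: 1.
Total: 1 + 19 + 1 + 9 + 7 + 1 + 3 + 3 + 1 = 45.

45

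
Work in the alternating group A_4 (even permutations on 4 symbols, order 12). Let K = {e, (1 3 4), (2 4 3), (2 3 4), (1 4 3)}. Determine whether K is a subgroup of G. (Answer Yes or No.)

|K| = 5 does not divide |G| = 12, so by Lagrange K is not a subgroup.

No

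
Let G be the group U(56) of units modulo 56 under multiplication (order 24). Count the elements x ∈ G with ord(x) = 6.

14

Enumerating element orders in G gives 14 elements of order 6.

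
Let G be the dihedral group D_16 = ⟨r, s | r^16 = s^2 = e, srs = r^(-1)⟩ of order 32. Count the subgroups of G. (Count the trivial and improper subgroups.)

36

|G| = 32, so by Lagrange every subgroup order divides 32. Divisors: 1, 2, 4, 8, 16, 32.
Subgroups by order — order 1: 1; order 2: 17; order 4: 9; order 8: 5; order 16: 3; order 32: 1.
Total: 1 + 17 + 9 + 5 + 3 + 1 = 36.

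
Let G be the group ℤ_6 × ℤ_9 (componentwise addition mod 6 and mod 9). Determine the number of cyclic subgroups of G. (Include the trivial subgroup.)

16

A cyclic subgroup of order d is generated by each of its φ(d) elements of order d, so the cyclic subgroups of order d number (#elements of order d)/φ(d).
Cyclic subgroups by order — order 1: 1; order 2: 1; order 3: 4; order 6: 4; order 9: 3; order 18: 3.
Total: 16.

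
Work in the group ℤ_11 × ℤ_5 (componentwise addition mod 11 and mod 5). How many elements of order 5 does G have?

An element (a,b) has order lcm(ord(a), ord(b)); count pairs with lcm equal to 5.
Enumerating gives 4 such elements.

4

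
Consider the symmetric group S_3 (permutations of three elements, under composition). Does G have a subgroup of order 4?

4 does not divide |G| = 6, so by Lagrange no subgroup of order 4 exists.

No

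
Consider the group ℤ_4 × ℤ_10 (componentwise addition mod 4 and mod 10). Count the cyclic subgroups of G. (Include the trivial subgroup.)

Each element a generates a cyclic subgroup ⟨a⟩; distinct elements may generate the same one (a cyclic group of order d has φ(d) generators).
Cyclic subgroups by order — order 1: 1; order 2: 3; order 4: 2; order 5: 1; order 10: 3; order 20: 2.
Total: 12.

12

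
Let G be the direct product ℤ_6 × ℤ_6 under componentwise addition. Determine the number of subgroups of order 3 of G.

|G| = 36 and 3 | 36, so subgroups of order 3 are possible by Lagrange.
The subgroups of order 3 are: {(0,0), (0,2), (0,4)}; {(0,0), (2,0), (4,0)}; {(0,0), (2,2), (4,4)}; {(0,0), (2,4), (4,2)}.
So G has 4 subgroups of order 3.

4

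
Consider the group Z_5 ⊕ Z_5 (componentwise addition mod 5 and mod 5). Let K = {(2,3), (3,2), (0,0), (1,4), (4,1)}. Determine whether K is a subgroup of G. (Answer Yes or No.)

|K| = 5 divides |G| = 25, consistent with Lagrange.
K contains the identity, every element's inverse is in K, and K is closed under +: it is a subgroup.
In fact K = ⟨(2,3)⟩.

Yes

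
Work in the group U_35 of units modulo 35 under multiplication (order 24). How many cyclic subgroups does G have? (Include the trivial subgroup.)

Each element a generates a cyclic subgroup ⟨a⟩; distinct elements may generate the same one (a cyclic group of order d has φ(d) generators).
Cyclic subgroups by order — order 1: 1; order 2: 3; order 3: 1; order 4: 2; order 6: 3; order 12: 2.
Total: 12.

12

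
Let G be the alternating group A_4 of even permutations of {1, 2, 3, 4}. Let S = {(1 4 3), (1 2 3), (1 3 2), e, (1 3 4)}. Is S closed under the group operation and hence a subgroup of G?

No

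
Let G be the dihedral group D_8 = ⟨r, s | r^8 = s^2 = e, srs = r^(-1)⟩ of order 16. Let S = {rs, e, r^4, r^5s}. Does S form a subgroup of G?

Yes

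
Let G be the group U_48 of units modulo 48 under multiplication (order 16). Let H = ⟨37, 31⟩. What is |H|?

8

|⟨37⟩| = 4 and |⟨31⟩| = 2, so |H| is a multiple of lcm(4, 2) = 4 and divides |G| = 16.
Closing under the operation: H = {1, 7, 13, 19, 25, 31, 37, 43}, so |H| = 8.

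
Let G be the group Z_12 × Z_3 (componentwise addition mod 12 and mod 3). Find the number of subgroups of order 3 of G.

|G| = 36 and 3 | 36, so subgroups of order 3 are possible by Lagrange.
The subgroups of order 3 are: {(0,0), (0,1), (0,2)}; {(0,0), (4,0), (8,0)}; {(0,0), (4,1), (8,2)}; {(0,0), (4,2), (8,1)}.
So G has 4 subgroups of order 3.

4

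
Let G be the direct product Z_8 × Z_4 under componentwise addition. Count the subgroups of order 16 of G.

3

|G| = 32 and 16 | 32, so subgroups of order 16 are possible by Lagrange.
The subgroups of order 16 are: {(0,0), (0,1), (0,2), (0,3), (2,0), (2,1), (2,2), (2,3), (4,0), (4,1), (4,2), (4,3), (6,0), (6,1), (6,2), (6,3)}; {(0,0), (0,2), (1,0), (1,2), (2,0), (2,2), (3,0), (3,2), (4,0), (4,2), (5,0), (5,2), (6,0), (6,2), (7,0), (7,2)}; {(0,0), (0,2), (1,1), (1,3), (2,0), (2,2), (3,1), (3,3), (4,0), (4,2), (5,1), (5,3), (6,0), (6,2), (7,1), (7,3)}.
So G has 3 subgroups of order 16.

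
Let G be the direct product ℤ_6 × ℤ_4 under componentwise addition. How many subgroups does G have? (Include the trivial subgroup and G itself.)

16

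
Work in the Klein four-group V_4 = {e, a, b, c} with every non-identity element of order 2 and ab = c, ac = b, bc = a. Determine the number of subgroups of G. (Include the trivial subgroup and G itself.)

5

|G| = 4, so by Lagrange every subgroup order divides 4. Divisors: 1, 2, 4.
Subgroups by order — order 1: 1; order 2: 3; order 4: 1.
Total: 1 + 3 + 1 = 5.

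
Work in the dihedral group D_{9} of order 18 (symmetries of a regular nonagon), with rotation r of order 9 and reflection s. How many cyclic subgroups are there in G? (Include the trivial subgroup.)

12

Group the elements of G by the cyclic subgroup they generate; each cyclic subgroup of order d accounts for φ(d) elements.
Cyclic subgroups by order — order 1: 1; order 2: 9; order 3: 1; order 9: 1.
Total: 12.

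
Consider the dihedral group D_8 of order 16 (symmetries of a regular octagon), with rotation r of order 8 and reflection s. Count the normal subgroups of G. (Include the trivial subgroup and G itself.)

G has 19 subgroups. Checking conjugation-invariance by order — order 1: 1/1 normal; order 2: 1/9 normal; order 4: 1/5 normal; order 8: 3/3 normal; order 16: 1/1 normal.
Total normal subgroups: 7.

7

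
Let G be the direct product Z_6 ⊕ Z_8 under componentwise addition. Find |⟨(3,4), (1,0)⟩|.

|⟨(3,4)⟩| = 2 and |⟨(1,0)⟩| = 6, so |H| is a multiple of lcm(2, 6) = 6 and divides |G| = 48.
Closing under the operation: H = {(0,0), (0,4), (1,0), (1,4), (2,0), (2,4), (3,0), (3,4), (4,0), (4,4), (5,0), (5,4)}, so |H| = 12.

12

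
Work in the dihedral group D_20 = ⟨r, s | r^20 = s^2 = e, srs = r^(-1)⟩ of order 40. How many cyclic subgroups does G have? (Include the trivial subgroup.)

26

Each element a generates a cyclic subgroup ⟨a⟩; distinct elements may generate the same one (a cyclic group of order d has φ(d) generators).
Cyclic subgroups by order — order 1: 1; order 2: 21; order 4: 1; order 5: 1; order 10: 1; order 20: 1.
Total: 26.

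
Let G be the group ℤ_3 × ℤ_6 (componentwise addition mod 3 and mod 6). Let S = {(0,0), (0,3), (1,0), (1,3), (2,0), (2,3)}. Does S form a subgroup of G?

Yes

|S| = 6 divides |G| = 18, consistent with Lagrange.
S contains the identity, every element's inverse is in S, and S is closed under +: it is a subgroup.
In fact S = ⟨(2,3)⟩.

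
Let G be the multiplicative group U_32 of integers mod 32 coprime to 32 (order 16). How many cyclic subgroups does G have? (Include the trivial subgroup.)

8

Each element a generates a cyclic subgroup ⟨a⟩; distinct elements may generate the same one (a cyclic group of order d has φ(d) generators).
Cyclic subgroups by order — order 1: 1; order 2: 3; order 4: 2; order 8: 2.
Total: 8.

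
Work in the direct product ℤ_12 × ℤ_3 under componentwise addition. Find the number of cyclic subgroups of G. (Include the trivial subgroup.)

15

A cyclic subgroup of order d is generated by each of its φ(d) elements of order d, so the cyclic subgroups of order d number (#elements of order d)/φ(d).
Cyclic subgroups by order — order 1: 1; order 2: 1; order 3: 4; order 4: 1; order 6: 4; order 12: 4.
Total: 15.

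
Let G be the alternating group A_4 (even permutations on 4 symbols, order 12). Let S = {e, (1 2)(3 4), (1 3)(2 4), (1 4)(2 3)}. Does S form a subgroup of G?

|S| = 4 divides |G| = 12, consistent with Lagrange.
S contains the identity, every element's inverse is in S, and S is closed under ∘: it is a subgroup.

Yes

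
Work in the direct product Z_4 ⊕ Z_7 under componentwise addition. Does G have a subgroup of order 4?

4 | 28. A subgroup of order 4 is {(0,0), (1,0), (2,0), (3,0)}.

Yes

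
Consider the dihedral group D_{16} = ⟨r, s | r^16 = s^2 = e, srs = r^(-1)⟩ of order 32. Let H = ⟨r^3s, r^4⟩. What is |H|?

8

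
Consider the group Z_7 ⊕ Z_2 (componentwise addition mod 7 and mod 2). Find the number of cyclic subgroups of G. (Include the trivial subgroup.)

4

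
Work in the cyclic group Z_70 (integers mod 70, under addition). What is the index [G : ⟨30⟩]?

|⟨30⟩| = 7 and |G| = 70.
By Lagrange, [G : H] = |G|/|H| = 70/7 = 10.

10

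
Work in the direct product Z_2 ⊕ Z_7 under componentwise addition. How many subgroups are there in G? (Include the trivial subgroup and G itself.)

4

|G| = 14, so by Lagrange every subgroup order divides 14. Divisors: 1, 2, 7, 14.
Subgroups by order — order 1: 1; order 2: 1; order 7: 1; order 14: 1.
Total: 1 + 1 + 1 + 1 = 4.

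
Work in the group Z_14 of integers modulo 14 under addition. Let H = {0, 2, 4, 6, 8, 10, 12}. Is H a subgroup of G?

Yes

|H| = 7 divides |G| = 14, consistent with Lagrange.
H contains the identity, every element's inverse is in H, and H is closed under +: it is a subgroup.
In fact H = ⟨2⟩.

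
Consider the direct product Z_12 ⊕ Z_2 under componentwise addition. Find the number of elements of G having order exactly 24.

0

An element (a,b) has order lcm(ord(a), ord(b)); count pairs with lcm equal to 24.
Enumerating gives 0 such elements.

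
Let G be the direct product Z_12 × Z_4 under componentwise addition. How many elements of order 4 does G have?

12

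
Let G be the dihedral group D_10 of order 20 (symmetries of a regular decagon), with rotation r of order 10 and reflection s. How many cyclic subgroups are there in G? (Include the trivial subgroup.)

14

Each element a generates a cyclic subgroup ⟨a⟩; distinct elements may generate the same one (a cyclic group of order d has φ(d) generators).
Cyclic subgroups by order — order 1: 1; order 2: 11; order 5: 1; order 10: 1.
Total: 14.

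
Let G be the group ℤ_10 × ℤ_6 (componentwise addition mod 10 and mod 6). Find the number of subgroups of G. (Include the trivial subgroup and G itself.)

|G| = 60, so by Lagrange every subgroup order divides 60. Divisors: 1, 2, 3, 4, 5, 6, 10, 12, 15, 20, 30, 60.
Subgroups by order — order 1: 1; order 2: 3; order 3: 1; order 4: 1; order 5: 1; order 6: 3; order 10: 3; order 12: 1; order 15: 1; order 20: 1; order 30: 3; order 60: 1.
Total: 1 + 3 + 1 + 1 + 1 + 3 + 3 + 1 + 1 + 1 + 3 + 1 = 20.

20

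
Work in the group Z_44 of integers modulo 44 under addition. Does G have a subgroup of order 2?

Yes

2 | 44. A subgroup of order 2 is {0, 22}.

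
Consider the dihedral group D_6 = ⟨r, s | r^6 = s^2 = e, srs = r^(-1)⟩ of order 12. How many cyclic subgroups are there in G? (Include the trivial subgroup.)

A cyclic subgroup of order d is generated by each of its φ(d) elements of order d, so the cyclic subgroups of order d number (#elements of order d)/φ(d).
Cyclic subgroups by order — order 1: 1; order 2: 7; order 3: 1; order 6: 1.
Total: 10.

10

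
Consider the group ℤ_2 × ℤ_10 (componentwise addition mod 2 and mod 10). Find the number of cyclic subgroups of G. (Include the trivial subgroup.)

Group the elements of G by the cyclic subgroup they generate; each cyclic subgroup of order d accounts for φ(d) elements.
Cyclic subgroups by order — order 1: 1; order 2: 3; order 5: 1; order 10: 3.
Total: 8.

8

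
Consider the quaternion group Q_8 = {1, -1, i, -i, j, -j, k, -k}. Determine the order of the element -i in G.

4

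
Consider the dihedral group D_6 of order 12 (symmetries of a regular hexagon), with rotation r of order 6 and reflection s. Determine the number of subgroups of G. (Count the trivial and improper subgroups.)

16

|G| = 12, so by Lagrange every subgroup order divides 12. Divisors: 1, 2, 3, 4, 6, 12.
Subgroups by order — order 1: 1; order 2: 7; order 3: 1; order 4: 3; order 6: 3; order 12: 1.
Total: 1 + 7 + 1 + 3 + 3 + 1 = 16.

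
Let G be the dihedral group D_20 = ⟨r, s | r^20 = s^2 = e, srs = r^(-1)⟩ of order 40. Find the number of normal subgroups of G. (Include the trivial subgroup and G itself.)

9

G has 48 subgroups. Checking conjugation-invariance by order — order 1: 1/1 normal; order 2: 1/21 normal; order 4: 1/11 normal; order 5: 1/1 normal; order 8: 0/5 normal; order 10: 1/5 normal; order 20: 3/3 normal; order 40: 1/1 normal.
Total normal subgroups: 9.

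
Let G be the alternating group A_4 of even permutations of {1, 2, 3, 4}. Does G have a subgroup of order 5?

No

5 does not divide |G| = 12, so by Lagrange no subgroup of order 5 exists.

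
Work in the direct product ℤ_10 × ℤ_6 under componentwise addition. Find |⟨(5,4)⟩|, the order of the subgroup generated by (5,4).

6

The order of (5,4) in Z_10 × Z_6 is lcm(ord(5) in Z_10, ord(4) in Z_6).
ord(5) = 2 and ord(4) = 3, so |⟨(5,4)⟩| = lcm(2, 3) = 6.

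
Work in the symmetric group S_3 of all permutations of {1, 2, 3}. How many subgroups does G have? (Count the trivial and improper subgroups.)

6

|G| = 6, so by Lagrange every subgroup order divides 6. Divisors: 1, 2, 3, 6.
Subgroups by order — order 1: 1; order 2: 3; order 3: 1; order 6: 1.
Total: 1 + 3 + 1 + 1 = 6.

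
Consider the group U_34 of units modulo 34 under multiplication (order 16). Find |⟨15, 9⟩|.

8

|⟨15⟩| = 8 and |⟨9⟩| = 8, so |H| is a multiple of lcm(8, 8) = 8 and divides |G| = 16.
Closing under the operation: H = {1, 9, 13, 15, 19, 21, 25, 33}, so |H| = 8.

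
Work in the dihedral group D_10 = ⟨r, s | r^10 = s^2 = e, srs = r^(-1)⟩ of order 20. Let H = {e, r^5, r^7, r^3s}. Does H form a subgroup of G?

r^7 ∈ H but its inverse r^3 ∉ H, so H is not a subgroup.

No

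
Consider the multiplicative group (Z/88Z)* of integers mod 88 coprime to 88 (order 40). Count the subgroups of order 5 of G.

|G| = 40 and 5 | 40, so subgroups of order 5 are possible by Lagrange.
The subgroups of order 5 are: {1, 9, 25, 49, 81}.
So G has 1 subgroup of order 5.

1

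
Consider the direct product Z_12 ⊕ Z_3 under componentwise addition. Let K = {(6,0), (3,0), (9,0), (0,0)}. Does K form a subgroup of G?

|K| = 4 divides |G| = 36, consistent with Lagrange.
K contains the identity, every element's inverse is in K, and K is closed under +: it is a subgroup.
In fact K = ⟨(9,0)⟩.

Yes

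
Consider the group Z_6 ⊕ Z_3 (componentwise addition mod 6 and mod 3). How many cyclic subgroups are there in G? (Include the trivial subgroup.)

Each element a generates a cyclic subgroup ⟨a⟩; distinct elements may generate the same one (a cyclic group of order d has φ(d) generators).
Cyclic subgroups by order — order 1: 1; order 2: 1; order 3: 4; order 6: 4.
Total: 10.

10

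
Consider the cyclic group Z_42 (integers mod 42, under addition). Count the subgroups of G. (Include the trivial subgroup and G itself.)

A cyclic group of order 42 has exactly one subgroup for each divisor of 42.
Divisors of 42: 1, 2, 3, 6, 7, 14, 21, 42.
So Z_42 has 8 subgroups.

8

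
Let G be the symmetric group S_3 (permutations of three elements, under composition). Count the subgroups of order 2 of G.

3

|G| = 6 and 2 | 6, so subgroups of order 2 are possible by Lagrange.
The subgroups of order 2 are: {e, (1 2)}; {e, (1 3)}; {e, (2 3)}.
So G has 3 subgroups of order 2.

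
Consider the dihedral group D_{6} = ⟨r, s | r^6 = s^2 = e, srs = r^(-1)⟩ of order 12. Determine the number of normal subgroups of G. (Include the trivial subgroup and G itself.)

7

G has 16 subgroups. Checking conjugation-invariance by order — order 1: 1/1 normal; order 2: 1/7 normal; order 3: 1/1 normal; order 4: 0/3 normal; order 6: 3/3 normal; order 12: 1/1 normal.
Total normal subgroups: 7.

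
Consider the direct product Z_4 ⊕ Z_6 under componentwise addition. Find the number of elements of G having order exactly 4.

4

An element (a,b) has order lcm(ord(a), ord(b)); count pairs with lcm equal to 4.
Enumerating gives 4 such elements.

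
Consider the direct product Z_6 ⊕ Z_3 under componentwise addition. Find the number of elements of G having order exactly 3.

An element (a,b) has order lcm(ord(a), ord(b)); count pairs with lcm equal to 3.
Enumerating gives 8 such elements.

8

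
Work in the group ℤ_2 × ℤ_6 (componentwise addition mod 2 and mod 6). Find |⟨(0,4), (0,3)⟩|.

|⟨(0,4)⟩| = 3 and |⟨(0,3)⟩| = 2, so |H| is a multiple of lcm(3, 2) = 6 and divides |G| = 12.
Closing under the operation: H = {(0,0), (0,1), (0,2), (0,3), (0,4), (0,5)}, so |H| = 6.

6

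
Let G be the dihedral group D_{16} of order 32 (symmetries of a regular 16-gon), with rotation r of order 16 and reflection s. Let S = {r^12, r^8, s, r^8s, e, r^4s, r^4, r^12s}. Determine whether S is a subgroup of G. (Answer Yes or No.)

|S| = 8 divides |G| = 32, consistent with Lagrange.
S contains the identity, every element's inverse is in S, and S is closed under ·: it is a subgroup.

Yes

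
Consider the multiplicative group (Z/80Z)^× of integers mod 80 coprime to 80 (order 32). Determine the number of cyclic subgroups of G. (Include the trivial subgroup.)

20

Group the elements of G by the cyclic subgroup they generate; each cyclic subgroup of order d accounts for φ(d) elements.
Cyclic subgroups by order — order 1: 1; order 2: 7; order 4: 12.
Total: 20.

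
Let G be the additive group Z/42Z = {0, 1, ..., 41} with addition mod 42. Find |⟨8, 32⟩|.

21

|⟨8⟩| = 21 and |⟨32⟩| = 21, so |H| is a multiple of lcm(21, 21) = 21 and divides |G| = 42.
Closing under the operation: H = {0, 2, 4, 6, 8, 10, 12, 14, 16, 18, 20, 22, 24, 26, 28, 30, 32, 34, 36, 38, 40}, so |H| = 21.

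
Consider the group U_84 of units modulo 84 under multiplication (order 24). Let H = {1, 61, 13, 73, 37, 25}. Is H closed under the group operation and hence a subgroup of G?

|H| = 6 divides |G| = 24, consistent with Lagrange.
H contains the identity, every element's inverse is in H, and H is closed under ·: it is a subgroup.
In fact H = ⟨73⟩.

Yes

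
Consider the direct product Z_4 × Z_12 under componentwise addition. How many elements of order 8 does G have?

0

An element (a,b) has order lcm(ord(a), ord(b)); count pairs with lcm equal to 8.
Enumerating gives 0 such elements.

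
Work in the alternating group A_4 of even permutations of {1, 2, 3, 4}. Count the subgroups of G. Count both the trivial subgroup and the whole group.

10

|G| = 12, so by Lagrange every subgroup order divides 12. Divisors: 1, 2, 3, 4, 6, 12.
Subgroups by order — order 1: 1; order 2: 3; order 3: 4; order 4: 1; order 6: 0; order 12: 1.
Total: 1 + 3 + 4 + 1 + 0 + 1 = 10.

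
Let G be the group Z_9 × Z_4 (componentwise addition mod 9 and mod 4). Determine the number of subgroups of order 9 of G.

1

|G| = 36 and 9 | 36, so subgroups of order 9 are possible by Lagrange.
The subgroups of order 9 are: {(0,0), (1,0), (2,0), (3,0), (4,0), (5,0), (6,0), (7,0), (8,0)}.
So G has 1 subgroup of order 9.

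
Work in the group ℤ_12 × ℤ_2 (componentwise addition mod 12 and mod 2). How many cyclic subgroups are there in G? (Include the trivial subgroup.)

12

Group the elements of G by the cyclic subgroup they generate; each cyclic subgroup of order d accounts for φ(d) elements.
Cyclic subgroups by order — order 1: 1; order 2: 3; order 3: 1; order 4: 2; order 6: 3; order 12: 2.
Total: 12.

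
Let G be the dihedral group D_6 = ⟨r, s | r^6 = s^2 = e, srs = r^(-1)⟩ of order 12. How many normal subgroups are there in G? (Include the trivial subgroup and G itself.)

7

G has 16 subgroups. Checking conjugation-invariance by order — order 1: 1/1 normal; order 2: 1/7 normal; order 3: 1/1 normal; order 4: 0/3 normal; order 6: 3/3 normal; order 12: 1/1 normal.
Total normal subgroups: 7.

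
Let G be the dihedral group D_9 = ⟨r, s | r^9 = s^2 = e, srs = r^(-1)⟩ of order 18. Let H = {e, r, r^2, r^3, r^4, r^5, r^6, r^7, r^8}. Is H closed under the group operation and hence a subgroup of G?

Yes

|H| = 9 divides |G| = 18, consistent with Lagrange.
H contains the identity, every element's inverse is in H, and H is closed under ·: it is a subgroup.
In fact H = ⟨r^4⟩.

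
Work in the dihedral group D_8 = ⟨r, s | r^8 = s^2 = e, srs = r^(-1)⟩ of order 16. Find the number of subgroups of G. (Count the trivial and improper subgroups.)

|G| = 16, so by Lagrange every subgroup order divides 16. Divisors: 1, 2, 4, 8, 16.
Subgroups by order — order 1: 1; order 2: 9; order 4: 5; order 8: 3; order 16: 1.
Total: 1 + 9 + 5 + 3 + 1 = 19.

19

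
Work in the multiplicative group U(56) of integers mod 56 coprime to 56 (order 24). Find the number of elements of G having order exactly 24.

0

No element of G has order 24 (even though 24 | 24).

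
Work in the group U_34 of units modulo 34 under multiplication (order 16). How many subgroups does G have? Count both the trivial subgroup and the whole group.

|G| = 16, so by Lagrange every subgroup order divides 16. Divisors: 1, 2, 4, 8, 16.
Subgroups by order — order 1: 1; order 2: 1; order 4: 1; order 8: 1; order 16: 1.
Total: 1 + 1 + 1 + 1 + 1 = 5.

5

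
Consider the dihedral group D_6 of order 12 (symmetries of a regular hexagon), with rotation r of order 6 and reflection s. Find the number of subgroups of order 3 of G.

1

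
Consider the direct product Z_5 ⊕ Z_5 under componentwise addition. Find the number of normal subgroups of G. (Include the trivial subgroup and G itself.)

G is abelian, so every subgroup is normal.
G has 8 subgroups in total, hence 8 normal subgroups.

8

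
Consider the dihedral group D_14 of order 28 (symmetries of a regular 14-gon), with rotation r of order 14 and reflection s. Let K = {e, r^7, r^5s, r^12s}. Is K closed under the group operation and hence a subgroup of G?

|K| = 4 divides |G| = 28, consistent with Lagrange.
K contains the identity, every element's inverse is in K, and K is closed under ·: it is a subgroup.

Yes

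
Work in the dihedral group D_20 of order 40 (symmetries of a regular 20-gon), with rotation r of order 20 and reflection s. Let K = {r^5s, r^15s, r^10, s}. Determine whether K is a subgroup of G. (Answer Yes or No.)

The identity e ∉ K, so K is not a subgroup.

No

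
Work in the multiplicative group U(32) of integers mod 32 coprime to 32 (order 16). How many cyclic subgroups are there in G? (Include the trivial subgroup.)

8

Each element a generates a cyclic subgroup ⟨a⟩; distinct elements may generate the same one (a cyclic group of order d has φ(d) generators).
Cyclic subgroups by order — order 1: 1; order 2: 3; order 4: 2; order 8: 2.
Total: 8.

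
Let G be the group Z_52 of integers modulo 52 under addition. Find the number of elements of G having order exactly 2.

1

In a cyclic group of order 52, the number of elements of order d (for d | 52) is φ(d).
φ(2) = 1.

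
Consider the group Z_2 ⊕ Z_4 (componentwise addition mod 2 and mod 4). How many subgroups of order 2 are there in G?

3

|G| = 8 and 2 | 8, so subgroups of order 2 are possible by Lagrange.
The subgroups of order 2 are: {(0,0), (0,2)}; {(0,0), (1,0)}; {(0,0), (1,2)}.
So G has 3 subgroups of order 2.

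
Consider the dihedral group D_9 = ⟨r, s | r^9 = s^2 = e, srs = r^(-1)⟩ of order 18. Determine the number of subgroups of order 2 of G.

|G| = 18 and 2 | 18, so subgroups of order 2 are possible by Lagrange.
The subgroups of order 2 are: {e, r^2s}; {e, r^3s}; {e, r^4s}; {e, r^5s}; … (9 in all).
So G has 9 subgroups of order 2.

9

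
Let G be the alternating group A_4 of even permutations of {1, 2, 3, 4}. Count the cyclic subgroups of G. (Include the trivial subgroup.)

8

Each element a generates a cyclic subgroup ⟨a⟩; distinct elements may generate the same one (a cyclic group of order d has φ(d) generators).
Cyclic subgroups by order — order 1: 1; order 2: 3; order 3: 4.
Total: 8.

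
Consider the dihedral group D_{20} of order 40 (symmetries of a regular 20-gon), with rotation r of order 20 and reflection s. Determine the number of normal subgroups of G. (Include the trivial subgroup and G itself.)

G has 48 subgroups. Checking conjugation-invariance by order — order 1: 1/1 normal; order 2: 1/21 normal; order 4: 1/11 normal; order 5: 1/1 normal; order 8: 0/5 normal; order 10: 1/5 normal; order 20: 3/3 normal; order 40: 1/1 normal.
Total normal subgroups: 9.

9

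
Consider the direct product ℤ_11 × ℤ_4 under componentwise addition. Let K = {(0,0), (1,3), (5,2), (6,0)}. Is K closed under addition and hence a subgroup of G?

No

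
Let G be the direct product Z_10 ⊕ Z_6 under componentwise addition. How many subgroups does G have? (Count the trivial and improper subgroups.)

20

|G| = 60, so by Lagrange every subgroup order divides 60. Divisors: 1, 2, 3, 4, 5, 6, 10, 12, 15, 20, 30, 60.
Subgroups by order — order 1: 1; order 2: 3; order 3: 1; order 4: 1; order 5: 1; order 6: 3; order 10: 3; order 12: 1; order 15: 1; order 20: 1; order 30: 3; order 60: 1.
Total: 1 + 3 + 1 + 1 + 1 + 3 + 3 + 1 + 1 + 1 + 3 + 1 = 20.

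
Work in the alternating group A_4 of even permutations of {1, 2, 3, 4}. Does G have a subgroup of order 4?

4 | 12. A subgroup of order 4 is {e, (1 2)(3 4), (1 3)(2 4), (1 4)(2 3)}.

Yes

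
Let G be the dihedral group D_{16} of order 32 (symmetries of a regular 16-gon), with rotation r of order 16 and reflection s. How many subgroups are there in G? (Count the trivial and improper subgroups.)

36

|G| = 32, so by Lagrange every subgroup order divides 32. Divisors: 1, 2, 4, 8, 16, 32.
Subgroups by order — order 1: 1; order 2: 17; order 4: 9; order 8: 5; order 16: 3; order 32: 1.
Total: 1 + 17 + 9 + 5 + 3 + 1 = 36.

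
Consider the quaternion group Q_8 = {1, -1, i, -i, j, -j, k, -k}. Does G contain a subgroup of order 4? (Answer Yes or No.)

Yes

4 | 8. A subgroup of order 4 is {1, -1, i, -i}.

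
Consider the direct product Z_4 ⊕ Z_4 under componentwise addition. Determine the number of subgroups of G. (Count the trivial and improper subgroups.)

|G| = 16, so by Lagrange every subgroup order divides 16. Divisors: 1, 2, 4, 8, 16.
Subgroups by order — order 1: 1; order 2: 3; order 4: 7; order 8: 3; order 16: 1.
Total: 1 + 3 + 7 + 3 + 1 = 15.

15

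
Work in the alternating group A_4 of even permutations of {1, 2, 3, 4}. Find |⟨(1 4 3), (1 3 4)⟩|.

3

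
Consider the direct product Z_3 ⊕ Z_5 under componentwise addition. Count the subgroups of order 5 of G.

1

|G| = 15 and 5 | 15, so subgroups of order 5 are possible by Lagrange.
The subgroups of order 5 are: {(0,0), (0,1), (0,2), (0,3), (0,4)}.
So G has 1 subgroup of order 5.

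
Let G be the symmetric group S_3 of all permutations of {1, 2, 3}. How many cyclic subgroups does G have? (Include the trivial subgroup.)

5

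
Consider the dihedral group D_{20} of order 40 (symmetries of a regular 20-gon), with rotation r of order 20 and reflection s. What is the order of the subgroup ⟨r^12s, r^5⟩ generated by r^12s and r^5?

8

|⟨r^12s⟩| = 2 and |⟨r^5⟩| = 4, so |H| is a multiple of lcm(2, 4) = 4 and divides |G| = 40.
Closing under the operation: H = {e, r^5, r^10, r^15, r^2s, r^7s, r^12s, r^17s}, so |H| = 8.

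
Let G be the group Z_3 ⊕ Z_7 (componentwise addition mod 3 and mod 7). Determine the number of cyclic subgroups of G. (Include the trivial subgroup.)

A cyclic subgroup of order d is generated by each of its φ(d) elements of order d, so the cyclic subgroups of order d number (#elements of order d)/φ(d).
Cyclic subgroups by order — order 1: 1; order 3: 1; order 7: 1; order 21: 1.
Total: 4.

4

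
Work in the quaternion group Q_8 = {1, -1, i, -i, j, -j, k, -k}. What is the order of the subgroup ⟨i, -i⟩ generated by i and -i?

4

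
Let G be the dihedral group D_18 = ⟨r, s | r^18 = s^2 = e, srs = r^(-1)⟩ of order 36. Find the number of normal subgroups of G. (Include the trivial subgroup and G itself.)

G has 45 subgroups. Checking conjugation-invariance by order — order 1: 1/1 normal; order 2: 1/19 normal; order 3: 1/1 normal; order 4: 0/9 normal; order 6: 1/7 normal; order 9: 1/1 normal; order 12: 0/3 normal; order 18: 3/3 normal; order 36: 1/1 normal.
Total normal subgroups: 9.

9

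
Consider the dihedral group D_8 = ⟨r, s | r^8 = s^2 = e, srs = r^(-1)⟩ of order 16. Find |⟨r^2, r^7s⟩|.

8

|⟨r^2⟩| = 4 and |⟨r^7s⟩| = 2, so |H| is a multiple of lcm(4, 2) = 4 and divides |G| = 16.
Closing under the operation: H = {e, r^2, r^4, r^6, rs, r^3s, r^5s, r^7s}, so |H| = 8.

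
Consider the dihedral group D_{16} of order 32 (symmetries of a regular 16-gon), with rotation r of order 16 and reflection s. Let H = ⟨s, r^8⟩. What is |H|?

4

|⟨s⟩| = 2 and |⟨r^8⟩| = 2, so |H| is a multiple of lcm(2, 2) = 2 and divides |G| = 32.
Closing under the operation: H = {e, r^8, s, r^8s}, so |H| = 4.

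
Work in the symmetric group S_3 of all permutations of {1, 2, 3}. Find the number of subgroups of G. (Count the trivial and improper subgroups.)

|G| = 6, so by Lagrange every subgroup order divides 6. Divisors: 1, 2, 3, 6.
Subgroups by order — order 1: 1; order 2: 3; order 3: 1; order 6: 1.
Total: 1 + 3 + 1 + 1 = 6.

6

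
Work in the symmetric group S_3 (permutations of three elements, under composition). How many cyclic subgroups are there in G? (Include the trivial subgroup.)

A cyclic subgroup of order d is generated by each of its φ(d) elements of order d, so the cyclic subgroups of order d number (#elements of order d)/φ(d).
Cyclic subgroups by order — order 1: 1; order 2: 3; order 3: 1.
Total: 5.

5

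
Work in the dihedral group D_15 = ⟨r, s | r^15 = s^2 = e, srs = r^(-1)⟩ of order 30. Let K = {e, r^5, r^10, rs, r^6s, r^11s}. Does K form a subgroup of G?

|K| = 6 divides |G| = 30, consistent with Lagrange.
K contains the identity, every element's inverse is in K, and K is closed under ·: it is a subgroup.

Yes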